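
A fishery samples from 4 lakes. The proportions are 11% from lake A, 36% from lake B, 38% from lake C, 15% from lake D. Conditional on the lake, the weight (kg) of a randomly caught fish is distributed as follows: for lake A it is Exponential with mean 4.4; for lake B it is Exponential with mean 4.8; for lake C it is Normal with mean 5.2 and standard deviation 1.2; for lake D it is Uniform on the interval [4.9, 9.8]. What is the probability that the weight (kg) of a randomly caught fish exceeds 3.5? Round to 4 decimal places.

Conditional on each lake, P(X > 3.5): A: 0.451376; B: 0.482311; C: 0.92171; D: 1.
By total probability, P(X > 3.5) = 0.11·0.451376 + 0.36·0.482311 + 0.38·0.92171 + 0.15·1 = 0.723533.

0.7235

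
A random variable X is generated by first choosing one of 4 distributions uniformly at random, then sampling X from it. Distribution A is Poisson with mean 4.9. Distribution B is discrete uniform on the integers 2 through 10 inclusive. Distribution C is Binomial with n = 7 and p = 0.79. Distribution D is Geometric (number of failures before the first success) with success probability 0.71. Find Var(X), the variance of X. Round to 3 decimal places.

Per component, A: μ=4.9, E[X²]=28.91; B: μ=6, E[X²]=42.6667; C: μ=5.53, E[X²]=31.7422; D: μ=0.408451, E[X²]=0.742115.
E[X] = 0.25·4.9 + 0.25·6 + 0.25·5.53 + 0.25·0.408451 = 4.20961.
E[X²] = 0.25·28.91 + 0.25·42.6667 + 0.25·31.7422 + 0.25·0.742115 = 26.0152.
Var(X) = E[X²] − (E[X])² = 26.0152 − 17.7208 = 8.29441.

8.294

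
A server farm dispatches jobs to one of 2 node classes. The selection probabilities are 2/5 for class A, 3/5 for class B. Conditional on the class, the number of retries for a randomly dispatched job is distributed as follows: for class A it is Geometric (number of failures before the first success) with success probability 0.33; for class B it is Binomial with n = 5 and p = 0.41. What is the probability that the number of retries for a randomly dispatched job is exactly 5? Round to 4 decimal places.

Conditional on each class, P(X = 5): A: 0.0445541; B: 0.0115856.
By total probability, P(X = 5) = 0.4·0.0445541 + 0.6·0.0115856 = 0.024773.

0.0248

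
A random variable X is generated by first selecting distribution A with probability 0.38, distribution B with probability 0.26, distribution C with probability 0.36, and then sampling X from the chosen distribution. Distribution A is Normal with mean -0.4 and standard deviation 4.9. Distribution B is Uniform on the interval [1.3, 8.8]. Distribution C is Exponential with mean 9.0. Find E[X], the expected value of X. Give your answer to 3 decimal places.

4.401

Component means — A: -0.4; B: 5.05; C: 9.
E[X] = 0.38·-0.4 + 0.26·5.05 + 0.36·9 = 4.401.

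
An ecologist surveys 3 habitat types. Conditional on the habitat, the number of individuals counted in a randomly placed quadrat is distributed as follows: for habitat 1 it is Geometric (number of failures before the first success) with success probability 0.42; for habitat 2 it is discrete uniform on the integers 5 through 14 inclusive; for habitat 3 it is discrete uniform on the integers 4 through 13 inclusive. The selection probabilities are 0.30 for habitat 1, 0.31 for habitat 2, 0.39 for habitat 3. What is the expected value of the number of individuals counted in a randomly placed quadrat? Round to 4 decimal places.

Component means — 1: 1.38095; 2: 9.5; 3: 8.5.
E[X] = 0.3·1.38095 + 0.31·9.5 + 0.39·8.5 = 6.67429.

6.6743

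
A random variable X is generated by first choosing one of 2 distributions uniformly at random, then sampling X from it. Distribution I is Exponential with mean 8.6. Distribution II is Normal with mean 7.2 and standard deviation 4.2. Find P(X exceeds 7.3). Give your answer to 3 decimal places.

0.459

Conditional on each component, P(X > 7.3): I: 0.427912; II: 0.490502.
By total probability, P(X > 7.3) = 0.5·0.427912 + 0.5·0.490502 = 0.459207.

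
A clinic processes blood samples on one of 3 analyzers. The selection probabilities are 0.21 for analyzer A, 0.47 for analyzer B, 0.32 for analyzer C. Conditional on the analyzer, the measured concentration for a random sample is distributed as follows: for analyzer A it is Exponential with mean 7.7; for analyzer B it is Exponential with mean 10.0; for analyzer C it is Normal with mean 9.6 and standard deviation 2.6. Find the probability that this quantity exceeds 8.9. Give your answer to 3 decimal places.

0.453

Conditional on each analyzer, P(X > 8.9): A: 0.314792; B: 0.410656; C: 0.606124.
By total probability, P(X > 8.9) = 0.21·0.314792 + 0.47·0.410656 + 0.32·0.606124 = 0.453074.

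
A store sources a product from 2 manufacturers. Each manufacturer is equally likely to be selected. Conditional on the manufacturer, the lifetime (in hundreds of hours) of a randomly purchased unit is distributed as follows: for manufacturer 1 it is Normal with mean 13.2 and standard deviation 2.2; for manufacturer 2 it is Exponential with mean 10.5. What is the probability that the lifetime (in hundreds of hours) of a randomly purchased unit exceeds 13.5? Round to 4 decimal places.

0.3611

Conditional on each manufacturer, P(X > 13.5): 1: 0.445767; 2: 0.276453.
By total probability, P(X > 13.5) = 0.5·0.445767 + 0.5·0.276453 = 0.36111.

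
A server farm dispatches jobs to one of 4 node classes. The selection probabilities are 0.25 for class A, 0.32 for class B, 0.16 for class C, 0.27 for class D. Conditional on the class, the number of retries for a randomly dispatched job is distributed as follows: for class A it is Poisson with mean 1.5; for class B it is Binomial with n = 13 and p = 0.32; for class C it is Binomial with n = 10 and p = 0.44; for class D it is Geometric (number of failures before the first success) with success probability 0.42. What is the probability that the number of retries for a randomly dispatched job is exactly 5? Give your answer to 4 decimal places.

Conditional on each class, P(X = 5): A: 0.01412; B: 0.197424; C: 0.228878; D: 0.027567.
By total probability, P(X = 5) = 0.25·0.01412 + 0.32·0.197424 + 0.16·0.228878 + 0.27·0.027567 = 0.110769.

0.1108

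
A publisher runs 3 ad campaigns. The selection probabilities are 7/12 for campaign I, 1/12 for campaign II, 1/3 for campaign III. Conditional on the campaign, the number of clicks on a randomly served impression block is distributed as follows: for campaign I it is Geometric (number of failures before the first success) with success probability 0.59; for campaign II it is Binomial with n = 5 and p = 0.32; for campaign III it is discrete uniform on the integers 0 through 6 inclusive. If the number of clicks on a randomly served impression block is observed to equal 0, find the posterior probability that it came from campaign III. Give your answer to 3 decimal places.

0.118

Likelihoods P(X=0 | ·): I: 0.59; II: 0.145393; III: 0.142857.
Posterior ∝ prior × likelihood. Numerator for III: 0.333333·0.142857 = 0.047619.
Normalizing constant: 0.583333·0.59 + 0.0833333·0.145393 + 0.333333·0.142857 = 0.403902.
P(III | observation) = 0.047619 / 0.403902 = 0.117898.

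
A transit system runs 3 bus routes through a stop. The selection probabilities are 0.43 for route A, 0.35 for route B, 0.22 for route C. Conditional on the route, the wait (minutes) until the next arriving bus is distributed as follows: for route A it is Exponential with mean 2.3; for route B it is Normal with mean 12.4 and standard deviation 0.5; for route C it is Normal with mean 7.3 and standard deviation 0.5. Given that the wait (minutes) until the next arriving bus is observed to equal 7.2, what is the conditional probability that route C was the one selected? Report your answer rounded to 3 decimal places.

0.955

Likelihoods f(7.2 | ·): A: 0.0189995; B: 2.60192e-24; C: 0.782085.
Posterior ∝ prior × likelihood. Numerator for C: 0.22·0.782085 = 0.172059.
Normalizing constant: 0.43·0.0189995 + 0.35·2.60192e-24 + 0.22·0.782085 = 0.180229.
P(C | observation) = 0.172059 / 0.180229 = 0.95467.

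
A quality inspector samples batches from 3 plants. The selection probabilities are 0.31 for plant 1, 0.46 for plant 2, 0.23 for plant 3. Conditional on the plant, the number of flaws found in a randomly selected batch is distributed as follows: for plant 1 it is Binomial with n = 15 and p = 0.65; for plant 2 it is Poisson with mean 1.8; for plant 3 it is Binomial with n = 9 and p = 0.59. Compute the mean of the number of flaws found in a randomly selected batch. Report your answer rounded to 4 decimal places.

5.0718

Component means — 1: 9.75; 2: 1.8; 3: 5.31.
E[X] = 0.31·9.75 + 0.46·1.8 + 0.23·5.31 = 5.0718.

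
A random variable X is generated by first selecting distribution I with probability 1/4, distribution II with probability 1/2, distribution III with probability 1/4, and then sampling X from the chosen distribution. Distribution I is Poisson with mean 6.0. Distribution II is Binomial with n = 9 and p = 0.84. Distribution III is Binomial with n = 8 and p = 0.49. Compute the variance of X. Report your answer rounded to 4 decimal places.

Per component, I: μ=6, E[X²]=42; II: μ=7.56, E[X²]=58.3632; III: μ=3.92, E[X²]=17.3656.
E[X] = 0.25·6 + 0.5·7.56 + 0.25·3.92 = 6.26.
E[X²] = 0.25·42 + 0.5·58.3632 + 0.25·17.3656 = 44.023.
Var(X) = E[X²] − (E[X])² = 44.023 − 39.1876 = 4.8354.

4.8354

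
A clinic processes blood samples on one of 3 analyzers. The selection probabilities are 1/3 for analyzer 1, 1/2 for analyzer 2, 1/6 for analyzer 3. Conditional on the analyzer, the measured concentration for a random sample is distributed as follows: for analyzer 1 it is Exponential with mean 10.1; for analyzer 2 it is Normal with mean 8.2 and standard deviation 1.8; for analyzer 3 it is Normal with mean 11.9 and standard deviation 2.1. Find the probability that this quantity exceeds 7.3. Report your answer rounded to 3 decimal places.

0.672

Conditional on each analyzer, P(X > 7.3): 1: 0.485405; 2: 0.691462; 3: 0.985755.
By total probability, P(X > 7.3) = 0.333333·0.485405 + 0.5·0.691462 + 0.166667·0.985755 = 0.671825.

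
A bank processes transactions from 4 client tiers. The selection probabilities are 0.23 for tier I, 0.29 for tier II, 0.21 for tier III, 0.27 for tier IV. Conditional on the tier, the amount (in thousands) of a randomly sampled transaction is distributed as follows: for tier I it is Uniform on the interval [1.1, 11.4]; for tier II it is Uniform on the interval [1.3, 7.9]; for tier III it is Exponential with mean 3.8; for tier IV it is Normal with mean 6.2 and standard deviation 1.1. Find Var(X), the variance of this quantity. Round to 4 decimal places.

Per component, I: μ=6.25, E[X²]=47.9033; II: μ=4.6, E[X²]=24.79; III: μ=3.8, E[X²]=28.88; IV: μ=6.2, E[X²]=39.65.
E[X] = 0.23·6.25 + 0.29·4.6 + 0.21·3.8 + 0.27·6.2 = 5.2435.
E[X²] = 0.23·47.9033 + 0.29·24.79 + 0.21·28.88 + 0.27·39.65 = 34.9772.
Var(X) = E[X²] − (E[X])² = 34.9772 − 27.4943 = 7.48287.

7.4829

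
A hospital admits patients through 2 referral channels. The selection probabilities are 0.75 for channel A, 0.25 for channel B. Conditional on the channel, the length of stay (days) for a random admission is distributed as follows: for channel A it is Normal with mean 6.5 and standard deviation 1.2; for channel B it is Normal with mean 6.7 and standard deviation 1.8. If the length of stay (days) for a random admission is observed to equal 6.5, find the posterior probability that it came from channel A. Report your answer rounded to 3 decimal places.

Likelihoods f(6.5 | ·): A: 0.332452; B: 0.220271.
Posterior ∝ prior × likelihood. Numerator for A: 0.75·0.332452 = 0.249339.
Normalizing constant: 0.75·0.332452 + 0.25·0.220271 = 0.304407.
P(A | observation) = 0.249339 / 0.304407 = 0.819098.

0.819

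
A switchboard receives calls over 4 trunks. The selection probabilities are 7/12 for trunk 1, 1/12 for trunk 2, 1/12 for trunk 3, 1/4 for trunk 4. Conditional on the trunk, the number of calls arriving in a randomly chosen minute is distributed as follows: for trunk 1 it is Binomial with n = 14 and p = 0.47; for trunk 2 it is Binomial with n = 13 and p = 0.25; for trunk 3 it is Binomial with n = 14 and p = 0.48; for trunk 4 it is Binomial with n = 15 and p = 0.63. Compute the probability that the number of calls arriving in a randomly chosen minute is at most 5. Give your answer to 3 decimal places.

0.268

Conditional on each trunk, P(X ≤ 5): 1: 0.283689; 2: 0.919787; 3: 0.258547; 4: 0.019016.
By total probability, P(X ≤ 5) = 0.583333·0.283689 + 0.0833333·0.919787 + 0.0833333·0.258547 + 0.25·0.019016 = 0.268434.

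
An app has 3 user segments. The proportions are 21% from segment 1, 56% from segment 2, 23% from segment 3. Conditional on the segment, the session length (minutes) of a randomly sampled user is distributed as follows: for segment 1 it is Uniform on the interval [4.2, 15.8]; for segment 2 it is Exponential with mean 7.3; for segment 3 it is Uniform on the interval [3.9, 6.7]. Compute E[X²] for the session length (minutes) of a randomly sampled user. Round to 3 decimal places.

For each component E[X²] = Var + (mean)², giving 1: 111.213; 2: 106.58; 3: 28.7433.
Overall E[X²] = 0.21·111.213 + 0.56·106.58 + 0.23·28.7433 = 89.6506.

89.651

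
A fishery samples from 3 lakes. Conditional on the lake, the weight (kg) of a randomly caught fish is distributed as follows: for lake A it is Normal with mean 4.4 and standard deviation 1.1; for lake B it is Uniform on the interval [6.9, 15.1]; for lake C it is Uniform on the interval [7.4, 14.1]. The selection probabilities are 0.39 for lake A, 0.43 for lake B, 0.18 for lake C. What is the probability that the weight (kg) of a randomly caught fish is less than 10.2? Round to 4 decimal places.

0.6383

Conditional on each lake, P(X < 10.2): A: 1; B: 0.402439; C: 0.41791.
By total probability, P(X < 10.2) = 0.39·1 + 0.43·0.402439 + 0.18·0.41791 = 0.638273.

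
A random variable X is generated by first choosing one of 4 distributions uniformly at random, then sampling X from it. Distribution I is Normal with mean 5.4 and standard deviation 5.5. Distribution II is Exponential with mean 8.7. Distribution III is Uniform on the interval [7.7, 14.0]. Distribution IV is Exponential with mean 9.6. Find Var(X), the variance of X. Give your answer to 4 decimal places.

Per component, I: μ=5.4, E[X²]=59.41; II: μ=8.7, E[X²]=151.38; III: μ=10.85, E[X²]=121.03; IV: μ=9.6, E[X²]=184.32.
E[X] = 0.25·5.4 + 0.25·8.7 + 0.25·10.85 + 0.25·9.6 = 8.6375.
E[X²] = 0.25·59.41 + 0.25·151.38 + 0.25·121.03 + 0.25·184.32 = 129.035.
Var(X) = E[X²] − (E[X])² = 129.035 − 74.6064 = 54.4286.

54.4286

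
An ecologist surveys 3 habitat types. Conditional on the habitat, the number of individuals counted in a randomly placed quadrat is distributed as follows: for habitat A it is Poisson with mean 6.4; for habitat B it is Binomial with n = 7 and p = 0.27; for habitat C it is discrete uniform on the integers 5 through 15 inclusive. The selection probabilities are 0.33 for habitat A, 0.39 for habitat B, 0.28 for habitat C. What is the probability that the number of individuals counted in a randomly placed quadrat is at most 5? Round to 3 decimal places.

Conditional on each habitat, P(X ≤ 5): A: 0.383744; B: 0.997916; C: 0.0909091.
By total probability, P(X ≤ 5) = 0.33·0.383744 + 0.39·0.997916 + 0.28·0.0909091 = 0.541277.

0.541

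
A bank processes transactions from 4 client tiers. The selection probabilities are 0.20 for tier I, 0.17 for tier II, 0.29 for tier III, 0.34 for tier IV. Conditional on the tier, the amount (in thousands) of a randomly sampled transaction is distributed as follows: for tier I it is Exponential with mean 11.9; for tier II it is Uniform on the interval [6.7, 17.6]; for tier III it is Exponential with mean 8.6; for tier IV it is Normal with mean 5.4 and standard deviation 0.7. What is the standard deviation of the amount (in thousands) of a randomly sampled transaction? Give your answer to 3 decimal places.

Per component, I: μ=11.9, E[X²]=283.22; II: μ=12.15, E[X²]=157.523; III: μ=8.6, E[X²]=147.92; IV: μ=5.4, E[X²]=29.65.
E[X] = 0.2·11.9 + 0.17·12.15 + 0.29·8.6 + 0.34·5.4 = 8.7755.
E[X²] = 0.2·283.22 + 0.17·157.523 + 0.29·147.92 + 0.34·29.65 = 136.401.
Var(X) = E[X²] − (E[X])² = 136.401 − 77.0094 = 59.3914.
SD(X) = √59.3914 = 7.70658.

7.707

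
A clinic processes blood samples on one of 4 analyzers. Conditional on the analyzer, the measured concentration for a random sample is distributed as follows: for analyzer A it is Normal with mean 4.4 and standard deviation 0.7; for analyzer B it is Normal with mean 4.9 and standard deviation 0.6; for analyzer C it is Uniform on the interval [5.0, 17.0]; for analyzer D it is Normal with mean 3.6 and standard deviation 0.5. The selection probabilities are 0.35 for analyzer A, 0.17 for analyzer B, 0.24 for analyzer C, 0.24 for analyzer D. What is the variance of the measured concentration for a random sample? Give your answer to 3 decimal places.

Per component, A: μ=4.4, E[X²]=19.85; B: μ=4.9, E[X²]=24.37; C: μ=11, E[X²]=133; D: μ=3.6, E[X²]=13.21.
E[X] = 0.35·4.4 + 0.17·4.9 + 0.24·11 + 0.24·3.6 = 5.877.
E[X²] = 0.35·19.85 + 0.17·24.37 + 0.24·133 + 0.24·13.21 = 46.1808.
Var(X) = E[X²] − (E[X])² = 46.1808 − 34.5391 = 11.6417.

11.642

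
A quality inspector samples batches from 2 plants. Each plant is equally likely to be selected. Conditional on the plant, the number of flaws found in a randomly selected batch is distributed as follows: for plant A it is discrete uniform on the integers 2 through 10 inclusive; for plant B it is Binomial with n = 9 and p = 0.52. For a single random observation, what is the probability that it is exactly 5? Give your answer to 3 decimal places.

0.183

Conditional on each plant, P(X = 5): A: 0.111111; B: 0.254303.
By total probability, P(X = 5) = 0.5·0.111111 + 0.5·0.254303 = 0.182707.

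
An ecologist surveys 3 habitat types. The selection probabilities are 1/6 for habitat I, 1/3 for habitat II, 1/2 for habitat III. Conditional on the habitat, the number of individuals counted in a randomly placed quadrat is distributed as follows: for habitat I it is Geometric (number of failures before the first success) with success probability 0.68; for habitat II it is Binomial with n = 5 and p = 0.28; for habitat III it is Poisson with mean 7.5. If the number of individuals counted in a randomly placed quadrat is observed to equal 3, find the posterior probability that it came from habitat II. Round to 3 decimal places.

Likelihoods P(X=3 | ·): I: 0.0222822; II: 0.113799; III: 0.0388887.
Posterior ∝ prior × likelihood. Numerator for II: 0.333333·0.113799 = 0.0379331.
Normalizing constant: 0.166667·0.0222822 + 0.333333·0.113799 + 0.5·0.0388887 = 0.0610911.
P(II | observation) = 0.0379331 / 0.0610911 = 0.620926.

0.621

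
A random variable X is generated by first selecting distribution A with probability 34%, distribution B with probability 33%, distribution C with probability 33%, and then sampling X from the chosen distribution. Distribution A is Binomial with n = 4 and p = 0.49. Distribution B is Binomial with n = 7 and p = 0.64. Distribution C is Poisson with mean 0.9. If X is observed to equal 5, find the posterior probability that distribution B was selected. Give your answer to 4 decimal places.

0.9932

Likelihoods P(X=5 | ·): A: 0; B: 0.29223; C: 0.00200063.
Posterior ∝ prior × likelihood. Numerator for B: 0.33·0.29223 = 0.0964358.
Normalizing constant: 0.34·0 + 0.33·0.29223 + 0.33·0.00200063 = 0.097096.
P(B | observation) = 0.0964358 / 0.097096 = 0.9932.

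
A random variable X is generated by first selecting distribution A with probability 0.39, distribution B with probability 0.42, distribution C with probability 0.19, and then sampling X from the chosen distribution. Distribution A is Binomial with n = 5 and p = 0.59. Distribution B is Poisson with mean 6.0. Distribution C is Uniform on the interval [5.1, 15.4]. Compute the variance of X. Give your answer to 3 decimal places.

11.585

Per component, A: μ=2.95, E[X²]=9.912; B: μ=6, E[X²]=42; C: μ=10.25, E[X²]=113.903.
E[X] = 0.39·2.95 + 0.42·6 + 0.19·10.25 = 5.618.
E[X²] = 0.39·9.912 + 0.42·42 + 0.19·113.903 = 43.1473.
Var(X) = E[X²] − (E[X])² = 43.1473 − 31.5619 = 11.5854.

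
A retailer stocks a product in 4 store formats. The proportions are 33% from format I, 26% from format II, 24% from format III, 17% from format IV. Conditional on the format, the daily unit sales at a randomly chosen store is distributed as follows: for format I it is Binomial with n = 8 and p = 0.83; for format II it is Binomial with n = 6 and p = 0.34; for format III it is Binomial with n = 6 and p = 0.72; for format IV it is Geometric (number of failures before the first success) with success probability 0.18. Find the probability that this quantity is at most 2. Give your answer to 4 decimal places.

Conditional on each format, P(X ≤ 2): I: 0.000493538; II: 0.667152; III: 0.0557124; IV: 0.448632.
By total probability, P(X ≤ 2) = 0.33·0.000493538 + 0.26·0.667152 + 0.24·0.0557124 + 0.17·0.448632 = 0.263261.

0.2633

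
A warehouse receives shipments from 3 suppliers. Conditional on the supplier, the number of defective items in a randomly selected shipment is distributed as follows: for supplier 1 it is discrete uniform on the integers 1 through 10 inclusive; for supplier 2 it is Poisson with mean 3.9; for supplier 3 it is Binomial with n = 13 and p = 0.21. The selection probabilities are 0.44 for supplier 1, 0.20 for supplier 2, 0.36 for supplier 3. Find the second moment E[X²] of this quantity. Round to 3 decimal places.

For each component E[X²] = Var + (mean)², giving 1: 38.5; 2: 19.11; 3: 9.6096.
Overall E[X²] = 0.44·38.5 + 0.2·19.11 + 0.36·9.6096 = 24.2215.

24.221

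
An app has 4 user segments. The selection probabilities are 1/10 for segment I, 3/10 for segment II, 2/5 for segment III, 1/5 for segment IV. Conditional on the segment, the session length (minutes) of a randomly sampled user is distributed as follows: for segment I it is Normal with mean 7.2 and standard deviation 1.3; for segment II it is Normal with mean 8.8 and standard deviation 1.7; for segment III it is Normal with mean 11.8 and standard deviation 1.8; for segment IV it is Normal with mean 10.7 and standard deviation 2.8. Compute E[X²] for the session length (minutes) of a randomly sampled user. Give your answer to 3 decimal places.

110.910

For each component E[X²] = Var + (mean)², giving I: 53.53; II: 80.33; III: 142.48; IV: 122.33.
Overall E[X²] = 0.1·53.53 + 0.3·80.33 + 0.4·142.48 + 0.2·122.33 = 110.91.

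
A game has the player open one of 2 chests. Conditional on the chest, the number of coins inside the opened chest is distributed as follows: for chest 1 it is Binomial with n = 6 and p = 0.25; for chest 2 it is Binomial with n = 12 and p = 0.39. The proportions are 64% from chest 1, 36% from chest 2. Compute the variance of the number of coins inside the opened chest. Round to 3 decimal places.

4.078

Per component, 1: μ=1.5, E[X²]=3.375; 2: μ=4.68, E[X²]=24.7572.
E[X] = 0.64·1.5 + 0.36·4.68 = 2.6448.
E[X²] = 0.64·3.375 + 0.36·24.7572 = 11.0726.
Var(X) = E[X²] − (E[X])² = 11.0726 − 6.99497 = 4.07762.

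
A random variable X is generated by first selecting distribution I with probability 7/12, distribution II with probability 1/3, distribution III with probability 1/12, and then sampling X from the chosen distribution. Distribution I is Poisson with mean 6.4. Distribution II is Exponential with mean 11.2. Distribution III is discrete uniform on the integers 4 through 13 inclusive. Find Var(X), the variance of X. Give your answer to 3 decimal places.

Per component, I: μ=6.4, E[X²]=47.36; II: μ=11.2, E[X²]=250.88; III: μ=8.5, E[X²]=80.5.
E[X] = 0.583333·6.4 + 0.333333·11.2 + 0.0833333·8.5 = 8.175.
E[X²] = 0.583333·47.36 + 0.333333·250.88 + 0.0833333·80.5 = 117.962.
Var(X) = E[X²] − (E[X])² = 117.962 − 66.8306 = 51.131.

51.131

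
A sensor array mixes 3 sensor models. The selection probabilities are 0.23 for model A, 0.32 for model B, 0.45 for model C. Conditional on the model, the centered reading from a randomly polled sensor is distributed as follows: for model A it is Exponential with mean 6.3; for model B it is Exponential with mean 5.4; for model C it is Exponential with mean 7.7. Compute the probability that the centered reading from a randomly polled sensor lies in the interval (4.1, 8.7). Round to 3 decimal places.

Conditional on each model, P(4.1 < X < 8.7): A: 0.270293; B: 0.268347; C: 0.264079.
By total probability, P(4.1 < X < 8.7) = 0.23·0.270293 + 0.32·0.268347 + 0.45·0.264079 = 0.266874.

0.267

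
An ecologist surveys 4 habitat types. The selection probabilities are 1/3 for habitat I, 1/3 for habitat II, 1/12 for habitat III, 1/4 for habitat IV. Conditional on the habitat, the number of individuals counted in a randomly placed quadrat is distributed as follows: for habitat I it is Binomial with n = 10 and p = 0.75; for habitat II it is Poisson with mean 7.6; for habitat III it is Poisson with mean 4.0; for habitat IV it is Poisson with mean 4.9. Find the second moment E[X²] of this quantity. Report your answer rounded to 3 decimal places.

For each component E[X²] = Var + (mean)², giving I: 58.125; II: 65.36; III: 20; IV: 28.91.
Overall E[X²] = 0.333333·58.125 + 0.333333·65.36 + 0.0833333·20 + 0.25·28.91 = 50.0558.

50.056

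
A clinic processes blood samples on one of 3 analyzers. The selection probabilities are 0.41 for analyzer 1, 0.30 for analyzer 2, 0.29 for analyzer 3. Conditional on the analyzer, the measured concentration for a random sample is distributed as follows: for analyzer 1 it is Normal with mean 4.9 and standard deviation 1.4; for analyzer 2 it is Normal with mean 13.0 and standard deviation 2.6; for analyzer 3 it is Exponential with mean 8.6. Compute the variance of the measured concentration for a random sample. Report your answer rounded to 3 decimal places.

35.662

Per component, 1: μ=4.9, E[X²]=25.97; 2: μ=13, E[X²]=175.76; 3: μ=8.6, E[X²]=147.92.
E[X] = 0.41·4.9 + 0.3·13 + 0.29·8.6 = 8.403.
E[X²] = 0.41·25.97 + 0.3·175.76 + 0.29·147.92 = 106.272.
Var(X) = E[X²] − (E[X])² = 106.272 − 70.6104 = 35.6621.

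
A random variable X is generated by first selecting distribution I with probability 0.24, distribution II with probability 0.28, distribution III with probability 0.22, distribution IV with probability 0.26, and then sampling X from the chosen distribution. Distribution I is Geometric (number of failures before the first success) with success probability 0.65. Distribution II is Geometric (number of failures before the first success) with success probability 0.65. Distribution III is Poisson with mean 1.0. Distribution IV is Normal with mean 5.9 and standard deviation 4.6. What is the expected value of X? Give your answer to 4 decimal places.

2.0340

Component means — I: 0.538462; II: 0.538462; III: 1; IV: 5.9.
E[X] = 0.24·0.538462 + 0.28·0.538462 + 0.22·1 + 0.26·5.9 = 2.034.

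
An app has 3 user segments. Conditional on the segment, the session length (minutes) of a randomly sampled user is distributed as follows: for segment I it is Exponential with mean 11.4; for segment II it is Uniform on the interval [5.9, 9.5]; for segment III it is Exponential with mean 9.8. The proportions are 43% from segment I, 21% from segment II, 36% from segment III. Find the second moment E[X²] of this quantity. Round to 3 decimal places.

For each component E[X²] = Var + (mean)², giving I: 259.92; II: 60.37; III: 192.08.
Overall E[X²] = 0.43·259.92 + 0.21·60.37 + 0.36·192.08 = 193.592.

193.592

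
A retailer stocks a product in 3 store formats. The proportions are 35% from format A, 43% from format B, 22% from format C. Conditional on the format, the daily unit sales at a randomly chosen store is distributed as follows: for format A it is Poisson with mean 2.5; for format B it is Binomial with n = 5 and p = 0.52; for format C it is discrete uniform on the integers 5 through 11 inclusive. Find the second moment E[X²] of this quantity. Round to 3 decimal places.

21.466

For each component E[X²] = Var + (mean)², giving A: 8.75; B: 8.008; C: 68.
Overall E[X²] = 0.35·8.75 + 0.43·8.008 + 0.22·68 = 21.4659.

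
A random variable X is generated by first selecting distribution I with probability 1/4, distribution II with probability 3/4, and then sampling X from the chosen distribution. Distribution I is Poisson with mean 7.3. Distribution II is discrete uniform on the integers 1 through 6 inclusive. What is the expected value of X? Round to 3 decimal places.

4.450

Component means — I: 7.3; II: 3.5.
E[X] = 0.25·7.3 + 0.75·3.5 = 4.45.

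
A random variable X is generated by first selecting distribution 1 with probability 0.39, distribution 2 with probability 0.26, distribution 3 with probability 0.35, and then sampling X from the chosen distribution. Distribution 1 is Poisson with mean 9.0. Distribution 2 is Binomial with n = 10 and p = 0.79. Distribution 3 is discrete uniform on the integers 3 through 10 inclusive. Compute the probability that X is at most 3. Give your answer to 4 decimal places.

0.0523

Conditional on each component, P(X ≤ 3): 1: 0.0212265; 2: 0.00117827; 3: 0.125.
By total probability, P(X ≤ 3) = 0.39·0.0212265 + 0.26·0.00117827 + 0.35·0.125 = 0.0523347.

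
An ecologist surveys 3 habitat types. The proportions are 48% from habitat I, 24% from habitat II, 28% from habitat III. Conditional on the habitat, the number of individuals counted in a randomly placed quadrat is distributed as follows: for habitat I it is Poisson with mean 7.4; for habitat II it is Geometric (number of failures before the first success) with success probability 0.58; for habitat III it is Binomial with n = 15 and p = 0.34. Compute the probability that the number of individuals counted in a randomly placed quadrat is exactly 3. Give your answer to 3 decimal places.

0.064

Conditional on each habitat, P(X = 3): I: 0.0412824; II: 0.042971; III: 0.122173.
By total probability, P(X = 3) = 0.48·0.0412824 + 0.24·0.042971 + 0.28·0.122173 = 0.064337.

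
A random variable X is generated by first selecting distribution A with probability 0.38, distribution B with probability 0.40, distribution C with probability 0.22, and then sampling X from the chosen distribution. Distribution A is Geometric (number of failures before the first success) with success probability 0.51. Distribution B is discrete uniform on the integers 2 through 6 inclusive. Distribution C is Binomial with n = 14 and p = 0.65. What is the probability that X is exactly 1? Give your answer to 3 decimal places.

0.095

Conditional on each component, P(X = 1): A: 0.2499; B: 0; C: 1.07628e-05.
By total probability, P(X = 1) = 0.38·0.2499 + 0.4·0 + 0.22·1.07628e-05 = 0.0949644.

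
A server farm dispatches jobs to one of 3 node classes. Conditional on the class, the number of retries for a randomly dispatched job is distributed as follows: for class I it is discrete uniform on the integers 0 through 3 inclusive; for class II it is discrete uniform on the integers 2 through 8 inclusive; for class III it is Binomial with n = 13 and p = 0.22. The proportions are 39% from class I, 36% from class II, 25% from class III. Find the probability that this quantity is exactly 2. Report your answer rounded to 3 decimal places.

0.210

Conditional on each class, P(X = 2): I: 0.25; II: 0.142857; III: 0.24546.
By total probability, P(X = 2) = 0.39·0.25 + 0.36·0.142857 + 0.25·0.24546 = 0.210294.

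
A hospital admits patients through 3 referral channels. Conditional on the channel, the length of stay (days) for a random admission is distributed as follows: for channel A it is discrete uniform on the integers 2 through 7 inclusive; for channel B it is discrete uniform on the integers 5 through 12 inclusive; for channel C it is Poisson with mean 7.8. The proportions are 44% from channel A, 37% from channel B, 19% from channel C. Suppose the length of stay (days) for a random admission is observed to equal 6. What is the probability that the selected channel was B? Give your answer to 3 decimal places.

Likelihoods P(X=6 | ·): A: 0.166667; B: 0.125; C: 0.128156.
Posterior ∝ prior × likelihood. Numerator for B: 0.37·0.125 = 0.04625.
Normalizing constant: 0.44·0.166667 + 0.37·0.125 + 0.19·0.128156 = 0.143933.
P(B | observation) = 0.04625 / 0.143933 = 0.32133.

0.321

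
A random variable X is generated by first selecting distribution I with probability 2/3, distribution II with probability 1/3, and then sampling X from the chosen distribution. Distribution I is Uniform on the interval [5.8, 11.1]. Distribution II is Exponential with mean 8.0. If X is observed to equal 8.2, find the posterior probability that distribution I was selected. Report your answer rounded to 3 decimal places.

Likelihoods f(8.2 | ·): I: 0.188679; II: 0.0448496.
Posterior ∝ prior × likelihood. Numerator for I: 0.666667·0.188679 = 0.125786.
Normalizing constant: 0.666667·0.188679 + 0.333333·0.0448496 = 0.140736.
P(I | observation) = 0.125786 / 0.140736 = 0.893774.

0.894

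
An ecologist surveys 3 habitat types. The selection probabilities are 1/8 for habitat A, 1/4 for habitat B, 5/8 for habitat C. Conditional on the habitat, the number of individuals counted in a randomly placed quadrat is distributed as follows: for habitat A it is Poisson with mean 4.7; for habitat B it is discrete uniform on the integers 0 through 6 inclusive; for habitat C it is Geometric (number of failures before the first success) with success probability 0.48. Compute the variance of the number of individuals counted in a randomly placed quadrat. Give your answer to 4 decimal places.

Per component, A: μ=4.7, E[X²]=26.79; B: μ=3, E[X²]=13; C: μ=1.08333, E[X²]=3.43056.
E[X] = 0.125·4.7 + 0.25·3 + 0.625·1.08333 = 2.01458.
E[X²] = 0.125·26.79 + 0.25·13 + 0.625·3.43056 = 8.74285.
Var(X) = E[X²] − (E[X])² = 8.74285 − 4.05855 = 4.6843.

4.6843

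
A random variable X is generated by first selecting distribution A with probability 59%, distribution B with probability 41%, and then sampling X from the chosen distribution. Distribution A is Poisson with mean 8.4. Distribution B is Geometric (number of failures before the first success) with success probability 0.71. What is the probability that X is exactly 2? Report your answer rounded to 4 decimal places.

Conditional on each component, P(X = 2): A: 0.00793332; B: 0.059711.
By total probability, P(X = 2) = 0.59·0.00793332 + 0.41·0.059711 = 0.0291622.

0.0292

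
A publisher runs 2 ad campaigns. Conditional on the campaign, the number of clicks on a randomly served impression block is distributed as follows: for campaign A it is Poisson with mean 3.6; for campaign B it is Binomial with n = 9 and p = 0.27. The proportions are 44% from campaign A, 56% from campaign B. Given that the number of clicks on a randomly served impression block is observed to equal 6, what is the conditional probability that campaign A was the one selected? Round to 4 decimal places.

0.8368

Likelihoods P(X=6 | ·): A: 0.0826081; B: 0.0126599.
Posterior ∝ prior × likelihood. Numerator for A: 0.44·0.0826081 = 0.0363475.
Normalizing constant: 0.44·0.0826081 + 0.56·0.0126599 = 0.0434371.
P(A | observation) = 0.0363475 / 0.0434371 = 0.836786.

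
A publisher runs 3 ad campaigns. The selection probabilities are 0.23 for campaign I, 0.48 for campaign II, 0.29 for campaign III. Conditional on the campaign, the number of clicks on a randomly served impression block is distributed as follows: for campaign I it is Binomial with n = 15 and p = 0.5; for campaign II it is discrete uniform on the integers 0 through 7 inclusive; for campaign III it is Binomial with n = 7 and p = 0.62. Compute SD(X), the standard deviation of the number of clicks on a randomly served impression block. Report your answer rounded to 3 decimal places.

Per component, I: μ=7.5, E[X²]=60; II: μ=3.5, E[X²]=17.5; III: μ=4.34, E[X²]=20.4848.
E[X] = 0.23·7.5 + 0.48·3.5 + 0.29·4.34 = 4.6636.
E[X²] = 0.23·60 + 0.48·17.5 + 0.29·20.4848 = 28.1406.
Var(X) = E[X²] − (E[X])² = 28.1406 − 21.7492 = 6.39143.
SD(X) = √6.39143 = 2.52813.

2.528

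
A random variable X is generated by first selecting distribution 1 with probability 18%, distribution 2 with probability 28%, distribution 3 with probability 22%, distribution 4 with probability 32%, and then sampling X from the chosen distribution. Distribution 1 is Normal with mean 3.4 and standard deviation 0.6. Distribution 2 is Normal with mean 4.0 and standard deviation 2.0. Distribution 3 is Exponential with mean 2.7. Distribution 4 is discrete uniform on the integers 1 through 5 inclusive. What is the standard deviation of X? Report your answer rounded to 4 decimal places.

Per component, 1: μ=3.4, E[X²]=11.92; 2: μ=4, E[X²]=20; 3: μ=2.7, E[X²]=14.58; 4: μ=3, E[X²]=11.
E[X] = 0.18·3.4 + 0.28·4 + 0.22·2.7 + 0.32·3 = 3.286.
E[X²] = 0.18·11.92 + 0.28·20 + 0.22·14.58 + 0.32·11 = 14.4732.
Var(X) = E[X²] − (E[X])² = 14.4732 − 10.7978 = 3.6754.
SD(X) = √3.6754 = 1.91713.

1.9171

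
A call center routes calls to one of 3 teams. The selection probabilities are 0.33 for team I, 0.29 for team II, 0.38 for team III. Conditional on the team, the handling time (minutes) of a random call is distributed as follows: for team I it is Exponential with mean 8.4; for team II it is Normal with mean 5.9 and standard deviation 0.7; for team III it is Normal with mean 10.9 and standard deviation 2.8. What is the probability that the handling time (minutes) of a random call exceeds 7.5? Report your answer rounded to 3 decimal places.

0.476

Conditional on each team, P(X > 7.5): I: 0.409484; II: 0.0111355; III: 0.887681.
By total probability, P(X > 7.5) = 0.33·0.409484 + 0.29·0.0111355 + 0.38·0.887681 = 0.475678.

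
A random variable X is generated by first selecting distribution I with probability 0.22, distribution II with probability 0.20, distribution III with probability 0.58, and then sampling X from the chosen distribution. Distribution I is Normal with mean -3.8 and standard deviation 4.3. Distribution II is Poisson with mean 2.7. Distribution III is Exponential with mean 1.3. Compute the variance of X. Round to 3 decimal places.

Per component, I: μ=-3.8, E[X²]=32.93; II: μ=2.7, E[X²]=9.99; III: μ=1.3, E[X²]=3.38.
E[X] = 0.22·-3.8 + 0.2·2.7 + 0.58·1.3 = 0.458.
E[X²] = 0.22·32.93 + 0.2·9.99 + 0.58·3.38 = 11.203.
Var(X) = E[X²] − (E[X])² = 11.203 − 0.209764 = 10.9932.

10.993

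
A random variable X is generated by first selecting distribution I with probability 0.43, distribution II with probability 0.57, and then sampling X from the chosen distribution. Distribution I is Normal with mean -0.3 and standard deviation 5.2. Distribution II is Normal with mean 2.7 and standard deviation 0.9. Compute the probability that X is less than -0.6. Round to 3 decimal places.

0.205

Conditional on each component, P(X < -0.6): I: 0.476997; II: 0.000122866.
By total probability, P(X < -0.6) = 0.43·0.476997 + 0.57·0.000122866 = 0.205179.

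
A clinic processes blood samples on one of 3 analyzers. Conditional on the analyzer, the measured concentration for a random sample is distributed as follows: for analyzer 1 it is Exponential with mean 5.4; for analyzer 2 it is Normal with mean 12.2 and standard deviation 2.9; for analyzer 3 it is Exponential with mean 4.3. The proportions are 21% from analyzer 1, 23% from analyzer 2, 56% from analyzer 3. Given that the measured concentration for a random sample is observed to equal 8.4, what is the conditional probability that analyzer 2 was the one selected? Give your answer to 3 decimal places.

Likelihoods f(8.4 | ·): 1: 0.0390874; 2: 0.0583001; 3: 0.0329718.
Posterior ∝ prior × likelihood. Numerator for 2: 0.23·0.0583001 = 0.013409.
Normalizing constant: 0.21·0.0390874 + 0.23·0.0583001 + 0.56·0.0329718 = 0.0400816.
P(2 | observation) = 0.013409 / 0.0400816 = 0.334543.

0.335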